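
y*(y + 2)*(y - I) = y^3 + 2*y^2 - I*y^2 - 2*I*y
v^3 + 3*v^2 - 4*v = v*(v - 1)*(v + 4)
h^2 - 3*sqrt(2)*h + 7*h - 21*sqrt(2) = (h + 7)*(h - 3*sqrt(2))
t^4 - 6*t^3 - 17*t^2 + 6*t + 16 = (t - 8)*(t - 1)*(t + 1)*(t + 2)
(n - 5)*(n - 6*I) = n^2 - 5*n - 6*I*n + 30*I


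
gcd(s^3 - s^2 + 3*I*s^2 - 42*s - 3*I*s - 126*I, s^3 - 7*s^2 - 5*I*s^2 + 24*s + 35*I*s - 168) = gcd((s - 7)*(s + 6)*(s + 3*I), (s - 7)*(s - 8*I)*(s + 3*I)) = s^2 + s*(-7 + 3*I) - 21*I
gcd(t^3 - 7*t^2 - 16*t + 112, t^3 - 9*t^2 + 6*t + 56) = t^2 - 11*t + 28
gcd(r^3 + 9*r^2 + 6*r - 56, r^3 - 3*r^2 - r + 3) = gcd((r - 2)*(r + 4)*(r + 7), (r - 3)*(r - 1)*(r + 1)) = 1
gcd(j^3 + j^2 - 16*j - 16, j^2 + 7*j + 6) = j + 1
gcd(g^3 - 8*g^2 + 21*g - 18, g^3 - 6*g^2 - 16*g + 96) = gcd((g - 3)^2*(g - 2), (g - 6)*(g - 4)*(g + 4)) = 1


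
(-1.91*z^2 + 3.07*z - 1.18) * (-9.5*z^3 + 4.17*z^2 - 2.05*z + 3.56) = 18.145*z^5 - 37.1297*z^4 + 27.9274*z^3 - 18.0137*z^2 + 13.3482*z - 4.2008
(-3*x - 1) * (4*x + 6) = -12*x^2 - 22*x - 6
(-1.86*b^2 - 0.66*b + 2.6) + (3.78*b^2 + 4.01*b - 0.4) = 1.92*b^2 + 3.35*b + 2.2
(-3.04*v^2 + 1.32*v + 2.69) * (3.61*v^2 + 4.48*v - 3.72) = -10.9744*v^4 - 8.854*v^3 + 26.9333*v^2 + 7.1408*v - 10.0068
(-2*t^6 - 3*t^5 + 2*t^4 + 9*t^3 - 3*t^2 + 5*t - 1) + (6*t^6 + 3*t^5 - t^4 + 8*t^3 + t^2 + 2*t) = 4*t^6 + t^4 + 17*t^3 - 2*t^2 + 7*t - 1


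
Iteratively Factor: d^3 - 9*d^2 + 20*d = (d)*(d^2 - 9*d + 20) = d*(d - 5)*(d - 4)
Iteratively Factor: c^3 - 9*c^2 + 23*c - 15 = (c - 3)*(c^2 - 6*c + 5) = (c - 5)*(c - 3)*(c - 1)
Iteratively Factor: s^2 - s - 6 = (s + 2)*(s - 3)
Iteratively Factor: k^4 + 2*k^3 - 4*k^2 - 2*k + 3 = (k - 1)*(k^3 + 3*k^2 - k - 3) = (k - 1)^2*(k^2 + 4*k + 3) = (k - 1)^2*(k + 3)*(k + 1)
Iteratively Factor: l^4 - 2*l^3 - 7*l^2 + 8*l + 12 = (l - 3)*(l^3 + l^2 - 4*l - 4) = (l - 3)*(l + 2)*(l^2 - l - 2) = (l - 3)*(l - 2)*(l + 2)*(l + 1)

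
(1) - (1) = 0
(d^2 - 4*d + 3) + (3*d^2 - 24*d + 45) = 4*d^2 - 28*d + 48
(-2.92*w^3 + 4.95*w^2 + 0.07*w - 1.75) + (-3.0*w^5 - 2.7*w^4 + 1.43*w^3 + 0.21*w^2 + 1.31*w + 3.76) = -3.0*w^5 - 2.7*w^4 - 1.49*w^3 + 5.16*w^2 + 1.38*w + 2.01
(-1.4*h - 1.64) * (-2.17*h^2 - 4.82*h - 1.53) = 3.038*h^3 + 10.3068*h^2 + 10.0468*h + 2.5092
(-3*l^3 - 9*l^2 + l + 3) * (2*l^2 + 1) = -6*l^5 - 18*l^4 - l^3 - 3*l^2 + l + 3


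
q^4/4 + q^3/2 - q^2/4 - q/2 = q*(q/2 + 1/2)*(q/2 + 1)*(q - 1)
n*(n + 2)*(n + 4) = n^3 + 6*n^2 + 8*n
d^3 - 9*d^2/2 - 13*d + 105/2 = (d - 5)*(d - 3)*(d + 7/2)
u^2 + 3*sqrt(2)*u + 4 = (u + sqrt(2))*(u + 2*sqrt(2))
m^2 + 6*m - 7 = (m - 1)*(m + 7)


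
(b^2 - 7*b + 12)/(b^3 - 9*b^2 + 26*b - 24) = 1/(b - 2)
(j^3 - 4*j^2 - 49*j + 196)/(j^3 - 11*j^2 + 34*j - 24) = (j^2 - 49)/(j^2 - 7*j + 6)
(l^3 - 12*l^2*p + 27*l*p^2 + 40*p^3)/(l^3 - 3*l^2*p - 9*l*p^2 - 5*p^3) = (l - 8*p)/(l + p)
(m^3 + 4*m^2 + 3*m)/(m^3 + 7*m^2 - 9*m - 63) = m*(m + 1)/(m^2 + 4*m - 21)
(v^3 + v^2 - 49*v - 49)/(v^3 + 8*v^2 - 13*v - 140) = (v^2 - 6*v - 7)/(v^2 + v - 20)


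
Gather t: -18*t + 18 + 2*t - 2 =16 - 16*t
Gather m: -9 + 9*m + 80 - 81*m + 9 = 80 - 72*m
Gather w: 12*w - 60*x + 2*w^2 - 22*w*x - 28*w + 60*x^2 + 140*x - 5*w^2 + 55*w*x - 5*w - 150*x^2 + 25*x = -3*w^2 + w*(33*x - 21) - 90*x^2 + 105*x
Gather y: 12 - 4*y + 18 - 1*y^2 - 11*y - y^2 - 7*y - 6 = -2*y^2 - 22*y + 24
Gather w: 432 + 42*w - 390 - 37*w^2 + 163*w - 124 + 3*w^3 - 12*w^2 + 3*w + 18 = 3*w^3 - 49*w^2 + 208*w - 64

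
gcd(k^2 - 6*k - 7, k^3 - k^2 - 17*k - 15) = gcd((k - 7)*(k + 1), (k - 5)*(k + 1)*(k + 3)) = k + 1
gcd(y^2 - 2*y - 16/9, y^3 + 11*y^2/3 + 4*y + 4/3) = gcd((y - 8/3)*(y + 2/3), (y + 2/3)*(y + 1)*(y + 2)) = y + 2/3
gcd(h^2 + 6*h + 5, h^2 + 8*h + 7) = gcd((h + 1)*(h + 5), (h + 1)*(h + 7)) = h + 1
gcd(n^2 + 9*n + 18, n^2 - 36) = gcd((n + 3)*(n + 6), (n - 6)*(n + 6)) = n + 6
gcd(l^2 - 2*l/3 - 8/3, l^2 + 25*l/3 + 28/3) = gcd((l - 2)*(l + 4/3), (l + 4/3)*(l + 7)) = l + 4/3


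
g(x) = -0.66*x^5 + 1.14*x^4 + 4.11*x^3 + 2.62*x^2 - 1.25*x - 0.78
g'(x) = -3.3*x^4 + 4.56*x^3 + 12.33*x^2 + 5.24*x - 1.25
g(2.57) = 58.81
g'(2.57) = 27.10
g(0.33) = -0.75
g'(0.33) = 1.95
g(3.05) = 60.85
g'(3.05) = -26.76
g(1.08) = 6.68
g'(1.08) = 20.05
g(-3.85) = 617.06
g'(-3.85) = -823.92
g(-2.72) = 99.96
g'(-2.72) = -196.67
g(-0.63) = 0.26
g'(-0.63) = -1.32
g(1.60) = 21.31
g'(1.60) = 35.75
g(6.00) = -2680.92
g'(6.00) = -2817.77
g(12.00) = -133126.50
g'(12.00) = -58711.97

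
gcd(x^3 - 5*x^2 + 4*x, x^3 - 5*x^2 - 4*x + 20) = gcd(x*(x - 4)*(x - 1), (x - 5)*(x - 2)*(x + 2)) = 1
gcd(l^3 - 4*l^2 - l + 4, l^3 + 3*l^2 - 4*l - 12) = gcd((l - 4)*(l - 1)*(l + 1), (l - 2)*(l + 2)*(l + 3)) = 1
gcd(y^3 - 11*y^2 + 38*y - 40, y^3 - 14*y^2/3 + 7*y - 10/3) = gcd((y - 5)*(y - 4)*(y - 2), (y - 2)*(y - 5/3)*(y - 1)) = y - 2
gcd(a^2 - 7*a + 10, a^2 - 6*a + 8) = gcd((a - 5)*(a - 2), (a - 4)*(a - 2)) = a - 2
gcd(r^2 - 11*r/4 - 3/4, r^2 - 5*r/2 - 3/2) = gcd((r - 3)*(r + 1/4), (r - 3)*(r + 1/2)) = r - 3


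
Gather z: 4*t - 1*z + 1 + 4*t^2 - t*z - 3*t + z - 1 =4*t^2 - t*z + t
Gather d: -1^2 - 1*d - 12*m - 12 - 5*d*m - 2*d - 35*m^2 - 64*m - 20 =d*(-5*m - 3) - 35*m^2 - 76*m - 33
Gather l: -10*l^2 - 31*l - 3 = -10*l^2 - 31*l - 3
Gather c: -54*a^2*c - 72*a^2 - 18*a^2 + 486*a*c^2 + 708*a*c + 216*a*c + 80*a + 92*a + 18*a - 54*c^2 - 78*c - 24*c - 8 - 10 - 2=-90*a^2 + 190*a + c^2*(486*a - 54) + c*(-54*a^2 + 924*a - 102) - 20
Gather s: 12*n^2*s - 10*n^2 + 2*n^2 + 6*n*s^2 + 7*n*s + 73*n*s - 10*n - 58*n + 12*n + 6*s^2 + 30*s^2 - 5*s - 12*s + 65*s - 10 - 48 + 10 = -8*n^2 - 56*n + s^2*(6*n + 36) + s*(12*n^2 + 80*n + 48) - 48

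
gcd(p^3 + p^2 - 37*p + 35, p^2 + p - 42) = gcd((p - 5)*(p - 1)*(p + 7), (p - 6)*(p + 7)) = p + 7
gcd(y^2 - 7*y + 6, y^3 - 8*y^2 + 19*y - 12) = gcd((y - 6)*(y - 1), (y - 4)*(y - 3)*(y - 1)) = y - 1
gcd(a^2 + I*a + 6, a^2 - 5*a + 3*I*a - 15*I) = a + 3*I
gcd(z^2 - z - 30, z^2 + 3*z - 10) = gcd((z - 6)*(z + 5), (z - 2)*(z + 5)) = z + 5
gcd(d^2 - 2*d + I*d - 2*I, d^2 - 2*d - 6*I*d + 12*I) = d - 2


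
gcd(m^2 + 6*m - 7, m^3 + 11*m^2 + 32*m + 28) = m + 7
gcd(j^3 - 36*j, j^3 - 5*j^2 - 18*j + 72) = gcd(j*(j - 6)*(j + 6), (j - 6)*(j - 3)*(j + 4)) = j - 6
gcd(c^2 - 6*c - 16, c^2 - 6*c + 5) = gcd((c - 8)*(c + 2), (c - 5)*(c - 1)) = 1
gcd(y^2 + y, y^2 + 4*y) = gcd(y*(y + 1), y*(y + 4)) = y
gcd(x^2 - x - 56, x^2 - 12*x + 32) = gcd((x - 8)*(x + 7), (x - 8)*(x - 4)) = x - 8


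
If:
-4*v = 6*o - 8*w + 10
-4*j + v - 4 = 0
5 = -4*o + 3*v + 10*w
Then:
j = -7*w/34 - 73/68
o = 32*w/17 - 25/17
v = -14*w/17 - 5/17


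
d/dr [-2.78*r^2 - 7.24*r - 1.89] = -5.56*r - 7.24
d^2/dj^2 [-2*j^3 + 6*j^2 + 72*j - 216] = 12 - 12*j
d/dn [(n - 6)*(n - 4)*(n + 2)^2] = 4*n^3 - 18*n^2 - 24*n + 56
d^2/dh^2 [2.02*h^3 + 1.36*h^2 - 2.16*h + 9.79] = 12.12*h + 2.72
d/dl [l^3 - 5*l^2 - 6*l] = 3*l^2 - 10*l - 6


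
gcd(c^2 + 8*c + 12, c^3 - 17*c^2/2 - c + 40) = c + 2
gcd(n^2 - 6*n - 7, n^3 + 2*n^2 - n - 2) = n + 1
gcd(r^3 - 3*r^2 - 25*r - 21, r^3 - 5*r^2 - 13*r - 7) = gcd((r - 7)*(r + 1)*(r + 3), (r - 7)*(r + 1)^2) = r^2 - 6*r - 7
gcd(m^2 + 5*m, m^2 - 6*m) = m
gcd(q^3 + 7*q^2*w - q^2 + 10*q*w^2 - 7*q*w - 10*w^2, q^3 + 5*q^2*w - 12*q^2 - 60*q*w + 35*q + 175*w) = q + 5*w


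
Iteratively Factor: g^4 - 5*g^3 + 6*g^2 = (g - 3)*(g^3 - 2*g^2) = g*(g - 3)*(g^2 - 2*g) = g*(g - 3)*(g - 2)*(g)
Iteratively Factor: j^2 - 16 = (j + 4)*(j - 4)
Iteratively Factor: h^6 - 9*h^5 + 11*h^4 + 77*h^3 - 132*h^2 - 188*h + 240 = (h - 4)*(h^5 - 5*h^4 - 9*h^3 + 41*h^2 + 32*h - 60) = (h - 4)*(h - 3)*(h^4 - 2*h^3 - 15*h^2 - 4*h + 20) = (h - 4)*(h - 3)*(h - 1)*(h^3 - h^2 - 16*h - 20) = (h - 5)*(h - 4)*(h - 3)*(h - 1)*(h^2 + 4*h + 4) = (h - 5)*(h - 4)*(h - 3)*(h - 1)*(h + 2)*(h + 2)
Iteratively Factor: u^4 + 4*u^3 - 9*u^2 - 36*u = (u + 3)*(u^3 + u^2 - 12*u) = (u - 3)*(u + 3)*(u^2 + 4*u) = (u - 3)*(u + 3)*(u + 4)*(u)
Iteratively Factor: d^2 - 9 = (d - 3)*(d + 3)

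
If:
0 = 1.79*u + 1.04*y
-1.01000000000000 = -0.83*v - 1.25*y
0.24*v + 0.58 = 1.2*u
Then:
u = 1.51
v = 5.13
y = -2.60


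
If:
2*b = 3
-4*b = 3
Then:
No Solution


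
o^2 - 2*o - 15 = (o - 5)*(o + 3)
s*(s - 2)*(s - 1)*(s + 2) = s^4 - s^3 - 4*s^2 + 4*s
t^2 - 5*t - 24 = (t - 8)*(t + 3)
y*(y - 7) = y^2 - 7*y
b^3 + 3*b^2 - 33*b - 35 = (b - 5)*(b + 1)*(b + 7)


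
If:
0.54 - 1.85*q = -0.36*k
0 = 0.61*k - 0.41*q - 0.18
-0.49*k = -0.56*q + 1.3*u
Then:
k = 0.57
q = 0.40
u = -0.04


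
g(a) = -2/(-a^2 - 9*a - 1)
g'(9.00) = 0.00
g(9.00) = 0.01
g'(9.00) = 0.00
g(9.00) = 0.01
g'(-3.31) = -0.01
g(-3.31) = -0.11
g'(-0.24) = -14.02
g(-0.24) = -1.81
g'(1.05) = -0.17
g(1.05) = 0.17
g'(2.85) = -0.02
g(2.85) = 0.06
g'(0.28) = -1.48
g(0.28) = 0.56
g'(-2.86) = -0.02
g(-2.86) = -0.12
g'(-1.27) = -0.17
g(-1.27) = -0.23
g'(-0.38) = -3.18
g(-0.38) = -0.88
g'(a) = -2*(2*a + 9)/(-a^2 - 9*a - 1)^2 = 2*(-2*a - 9)/(a^2 + 9*a + 1)^2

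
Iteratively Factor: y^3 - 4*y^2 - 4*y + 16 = (y - 4)*(y^2 - 4) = (y - 4)*(y - 2)*(y + 2)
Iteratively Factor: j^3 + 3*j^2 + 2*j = (j + 1)*(j^2 + 2*j) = (j + 1)*(j + 2)*(j)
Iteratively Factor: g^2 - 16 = (g + 4)*(g - 4)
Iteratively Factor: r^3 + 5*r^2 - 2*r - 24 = (r + 3)*(r^2 + 2*r - 8) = (r + 3)*(r + 4)*(r - 2)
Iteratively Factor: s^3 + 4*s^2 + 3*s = (s + 1)*(s^2 + 3*s) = s*(s + 1)*(s + 3)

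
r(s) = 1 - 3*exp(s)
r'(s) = -3*exp(s)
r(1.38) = -10.92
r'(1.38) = -11.92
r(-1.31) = 0.19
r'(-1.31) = -0.81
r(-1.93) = 0.56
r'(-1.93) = -0.44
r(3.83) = -137.19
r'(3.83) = -138.19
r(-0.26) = -1.31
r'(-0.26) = -2.31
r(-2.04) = 0.61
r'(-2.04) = -0.39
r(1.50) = -12.45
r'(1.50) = -13.45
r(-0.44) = -0.93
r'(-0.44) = -1.93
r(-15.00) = 1.00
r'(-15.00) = 0.00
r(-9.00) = 1.00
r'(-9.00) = 0.00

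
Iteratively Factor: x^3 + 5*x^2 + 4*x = (x)*(x^2 + 5*x + 4) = x*(x + 4)*(x + 1)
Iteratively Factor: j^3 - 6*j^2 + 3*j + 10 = (j - 2)*(j^2 - 4*j - 5) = (j - 5)*(j - 2)*(j + 1)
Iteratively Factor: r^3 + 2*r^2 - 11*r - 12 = (r + 4)*(r^2 - 2*r - 3) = (r - 3)*(r + 4)*(r + 1)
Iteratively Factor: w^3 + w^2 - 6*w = (w)*(w^2 + w - 6) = w*(w + 3)*(w - 2)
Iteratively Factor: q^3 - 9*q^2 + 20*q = (q - 4)*(q^2 - 5*q) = (q - 5)*(q - 4)*(q)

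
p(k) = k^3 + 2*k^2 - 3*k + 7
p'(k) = 3*k^2 + 4*k - 3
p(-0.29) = 8.01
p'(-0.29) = -3.91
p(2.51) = 27.88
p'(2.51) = 25.94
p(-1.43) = 12.46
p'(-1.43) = -2.59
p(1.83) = 14.34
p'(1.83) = 14.37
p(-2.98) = 7.24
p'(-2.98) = 11.72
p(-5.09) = -57.79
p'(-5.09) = 54.36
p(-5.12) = -59.43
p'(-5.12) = 55.16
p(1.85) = 14.63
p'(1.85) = 14.67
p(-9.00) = -533.00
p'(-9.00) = 204.00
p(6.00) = 277.00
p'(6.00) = 129.00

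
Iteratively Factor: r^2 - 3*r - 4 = (r + 1)*(r - 4)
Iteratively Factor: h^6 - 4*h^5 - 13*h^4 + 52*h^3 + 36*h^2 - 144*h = (h)*(h^5 - 4*h^4 - 13*h^3 + 52*h^2 + 36*h - 144) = h*(h - 3)*(h^4 - h^3 - 16*h^2 + 4*h + 48) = h*(h - 3)*(h + 2)*(h^3 - 3*h^2 - 10*h + 24) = h*(h - 3)*(h - 2)*(h + 2)*(h^2 - h - 12) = h*(h - 4)*(h - 3)*(h - 2)*(h + 2)*(h + 3)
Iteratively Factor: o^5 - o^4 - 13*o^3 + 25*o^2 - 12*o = (o)*(o^4 - o^3 - 13*o^2 + 25*o - 12) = o*(o - 1)*(o^3 - 13*o + 12) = o*(o - 1)^2*(o^2 + o - 12) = o*(o - 1)^2*(o + 4)*(o - 3)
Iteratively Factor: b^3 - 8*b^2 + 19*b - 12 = (b - 1)*(b^2 - 7*b + 12) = (b - 3)*(b - 1)*(b - 4)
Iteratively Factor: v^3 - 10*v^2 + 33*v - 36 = (v - 3)*(v^2 - 7*v + 12) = (v - 4)*(v - 3)*(v - 3)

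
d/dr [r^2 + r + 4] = 2*r + 1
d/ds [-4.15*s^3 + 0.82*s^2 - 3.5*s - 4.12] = -12.45*s^2 + 1.64*s - 3.5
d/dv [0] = 0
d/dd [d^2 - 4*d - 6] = 2*d - 4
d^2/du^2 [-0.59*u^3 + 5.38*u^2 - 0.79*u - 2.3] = 10.76 - 3.54*u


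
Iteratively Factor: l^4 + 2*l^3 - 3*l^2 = (l)*(l^3 + 2*l^2 - 3*l) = l*(l + 3)*(l^2 - l) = l^2*(l + 3)*(l - 1)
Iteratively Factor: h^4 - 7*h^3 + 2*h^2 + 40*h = (h - 4)*(h^3 - 3*h^2 - 10*h) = (h - 5)*(h - 4)*(h^2 + 2*h) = h*(h - 5)*(h - 4)*(h + 2)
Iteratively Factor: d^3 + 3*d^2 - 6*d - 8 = (d + 1)*(d^2 + 2*d - 8) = (d - 2)*(d + 1)*(d + 4)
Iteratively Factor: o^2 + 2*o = (o + 2)*(o)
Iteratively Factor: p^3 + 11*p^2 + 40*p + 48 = (p + 4)*(p^2 + 7*p + 12) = (p + 3)*(p + 4)*(p + 4)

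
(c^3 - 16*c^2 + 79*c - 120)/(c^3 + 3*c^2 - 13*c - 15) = (c^2 - 13*c + 40)/(c^2 + 6*c + 5)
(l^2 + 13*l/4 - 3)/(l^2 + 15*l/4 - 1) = (4*l - 3)/(4*l - 1)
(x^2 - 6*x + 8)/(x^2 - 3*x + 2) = (x - 4)/(x - 1)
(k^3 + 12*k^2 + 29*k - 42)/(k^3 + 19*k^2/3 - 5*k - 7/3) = 3*(k + 6)/(3*k + 1)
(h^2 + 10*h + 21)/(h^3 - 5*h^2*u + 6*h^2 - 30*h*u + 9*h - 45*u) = (-h - 7)/(-h^2 + 5*h*u - 3*h + 15*u)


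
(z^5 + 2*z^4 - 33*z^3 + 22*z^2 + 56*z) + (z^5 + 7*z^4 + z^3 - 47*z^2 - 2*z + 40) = 2*z^5 + 9*z^4 - 32*z^3 - 25*z^2 + 54*z + 40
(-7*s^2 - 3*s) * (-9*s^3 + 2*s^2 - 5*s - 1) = 63*s^5 + 13*s^4 + 29*s^3 + 22*s^2 + 3*s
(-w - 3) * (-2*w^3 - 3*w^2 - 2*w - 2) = 2*w^4 + 9*w^3 + 11*w^2 + 8*w + 6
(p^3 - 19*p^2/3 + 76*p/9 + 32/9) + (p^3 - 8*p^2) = 2*p^3 - 43*p^2/3 + 76*p/9 + 32/9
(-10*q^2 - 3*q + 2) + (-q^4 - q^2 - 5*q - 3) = -q^4 - 11*q^2 - 8*q - 1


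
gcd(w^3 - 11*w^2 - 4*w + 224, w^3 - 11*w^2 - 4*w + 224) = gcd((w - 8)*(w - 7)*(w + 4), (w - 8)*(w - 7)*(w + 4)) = w^3 - 11*w^2 - 4*w + 224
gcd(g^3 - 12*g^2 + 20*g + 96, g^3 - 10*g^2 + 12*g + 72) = g^2 - 4*g - 12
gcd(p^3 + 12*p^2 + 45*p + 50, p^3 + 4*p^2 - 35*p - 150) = p^2 + 10*p + 25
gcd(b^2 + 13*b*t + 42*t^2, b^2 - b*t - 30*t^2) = 1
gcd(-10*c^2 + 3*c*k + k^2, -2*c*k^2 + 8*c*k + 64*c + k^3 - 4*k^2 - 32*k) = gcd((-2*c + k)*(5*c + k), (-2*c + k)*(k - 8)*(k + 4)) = 2*c - k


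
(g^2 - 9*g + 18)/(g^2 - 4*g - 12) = (g - 3)/(g + 2)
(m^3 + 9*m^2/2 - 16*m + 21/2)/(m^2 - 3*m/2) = m + 6 - 7/m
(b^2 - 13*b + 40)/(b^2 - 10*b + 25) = (b - 8)/(b - 5)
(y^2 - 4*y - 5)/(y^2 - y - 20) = (y + 1)/(y + 4)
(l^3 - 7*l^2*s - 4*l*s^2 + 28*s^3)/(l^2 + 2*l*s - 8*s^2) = (l^2 - 5*l*s - 14*s^2)/(l + 4*s)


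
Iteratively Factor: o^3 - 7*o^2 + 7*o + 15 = (o - 5)*(o^2 - 2*o - 3) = (o - 5)*(o + 1)*(o - 3)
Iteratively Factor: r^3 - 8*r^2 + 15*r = (r - 3)*(r^2 - 5*r) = (r - 5)*(r - 3)*(r)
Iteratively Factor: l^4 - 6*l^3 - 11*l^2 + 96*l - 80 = (l + 4)*(l^3 - 10*l^2 + 29*l - 20) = (l - 1)*(l + 4)*(l^2 - 9*l + 20) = (l - 5)*(l - 1)*(l + 4)*(l - 4)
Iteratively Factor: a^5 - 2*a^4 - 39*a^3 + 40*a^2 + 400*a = (a - 5)*(a^4 + 3*a^3 - 24*a^2 - 80*a) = a*(a - 5)*(a^3 + 3*a^2 - 24*a - 80) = a*(a - 5)*(a + 4)*(a^2 - a - 20) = a*(a - 5)^2*(a + 4)*(a + 4)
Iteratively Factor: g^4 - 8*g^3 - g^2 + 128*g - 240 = (g - 5)*(g^3 - 3*g^2 - 16*g + 48) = (g - 5)*(g - 3)*(g^2 - 16) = (g - 5)*(g - 3)*(g + 4)*(g - 4)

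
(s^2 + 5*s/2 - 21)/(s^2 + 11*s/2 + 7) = (2*s^2 + 5*s - 42)/(2*s^2 + 11*s + 14)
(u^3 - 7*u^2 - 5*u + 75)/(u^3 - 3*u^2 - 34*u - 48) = (u^2 - 10*u + 25)/(u^2 - 6*u - 16)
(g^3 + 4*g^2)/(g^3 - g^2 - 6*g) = g*(g + 4)/(g^2 - g - 6)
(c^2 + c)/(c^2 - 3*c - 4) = c/(c - 4)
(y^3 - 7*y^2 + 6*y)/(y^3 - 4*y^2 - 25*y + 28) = y*(y - 6)/(y^2 - 3*y - 28)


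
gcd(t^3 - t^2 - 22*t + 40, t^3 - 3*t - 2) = t - 2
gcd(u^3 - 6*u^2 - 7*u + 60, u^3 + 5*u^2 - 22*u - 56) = u - 4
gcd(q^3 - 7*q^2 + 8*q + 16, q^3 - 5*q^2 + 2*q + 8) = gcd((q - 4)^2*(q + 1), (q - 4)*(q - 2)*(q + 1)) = q^2 - 3*q - 4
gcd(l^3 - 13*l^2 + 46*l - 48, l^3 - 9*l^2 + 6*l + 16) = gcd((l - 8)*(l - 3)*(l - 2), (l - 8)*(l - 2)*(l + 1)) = l^2 - 10*l + 16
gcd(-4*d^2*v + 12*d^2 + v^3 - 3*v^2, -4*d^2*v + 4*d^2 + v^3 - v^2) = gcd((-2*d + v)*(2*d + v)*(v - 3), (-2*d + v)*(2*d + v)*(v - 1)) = -4*d^2 + v^2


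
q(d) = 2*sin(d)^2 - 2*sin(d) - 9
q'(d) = 4*sin(d)*cos(d) - 2*cos(d)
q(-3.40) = -9.38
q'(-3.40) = 0.95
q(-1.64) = -5.01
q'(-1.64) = 0.41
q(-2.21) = -6.11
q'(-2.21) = 3.11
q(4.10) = -6.02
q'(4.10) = 3.03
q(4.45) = -5.20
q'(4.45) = 1.52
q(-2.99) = -8.65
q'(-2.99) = 2.57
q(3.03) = -9.20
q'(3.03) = 1.54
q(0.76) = -9.43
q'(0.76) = 0.55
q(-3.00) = -8.68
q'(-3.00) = 2.54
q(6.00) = -8.29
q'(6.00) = -2.99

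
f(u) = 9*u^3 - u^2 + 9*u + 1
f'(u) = 27*u^2 - 2*u + 9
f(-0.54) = -5.57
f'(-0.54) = 17.95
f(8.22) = 5006.12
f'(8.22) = 1816.91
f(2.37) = 136.52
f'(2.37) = 155.92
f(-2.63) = -193.31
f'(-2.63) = 201.02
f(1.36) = 34.03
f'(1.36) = 56.22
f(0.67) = 9.29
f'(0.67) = 19.78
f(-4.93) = -1146.08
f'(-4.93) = 675.09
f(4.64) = 920.31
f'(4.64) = 581.02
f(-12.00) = -15803.00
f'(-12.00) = 3921.00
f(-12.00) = -15803.00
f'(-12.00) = 3921.00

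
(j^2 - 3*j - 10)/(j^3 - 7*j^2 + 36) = (j - 5)/(j^2 - 9*j + 18)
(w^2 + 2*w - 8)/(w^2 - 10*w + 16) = (w + 4)/(w - 8)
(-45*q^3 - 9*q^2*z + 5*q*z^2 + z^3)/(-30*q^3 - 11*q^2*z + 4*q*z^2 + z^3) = (3*q + z)/(2*q + z)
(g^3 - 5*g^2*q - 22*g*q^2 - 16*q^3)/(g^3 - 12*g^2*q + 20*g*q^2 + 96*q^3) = (-g - q)/(-g + 6*q)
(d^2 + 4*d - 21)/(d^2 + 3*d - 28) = (d - 3)/(d - 4)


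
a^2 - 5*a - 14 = (a - 7)*(a + 2)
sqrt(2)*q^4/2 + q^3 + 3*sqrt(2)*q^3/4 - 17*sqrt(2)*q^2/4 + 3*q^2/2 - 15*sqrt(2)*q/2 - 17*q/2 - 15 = (q - 3)*(q + 5/2)*(q + sqrt(2))*(sqrt(2)*q/2 + sqrt(2))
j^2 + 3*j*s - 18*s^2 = (j - 3*s)*(j + 6*s)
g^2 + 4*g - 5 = (g - 1)*(g + 5)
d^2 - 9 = (d - 3)*(d + 3)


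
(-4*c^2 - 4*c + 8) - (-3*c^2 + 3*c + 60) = -c^2 - 7*c - 52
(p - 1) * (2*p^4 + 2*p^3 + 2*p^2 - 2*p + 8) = 2*p^5 - 4*p^2 + 10*p - 8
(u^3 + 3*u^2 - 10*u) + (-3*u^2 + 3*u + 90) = u^3 - 7*u + 90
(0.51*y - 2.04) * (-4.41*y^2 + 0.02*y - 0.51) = -2.2491*y^3 + 9.0066*y^2 - 0.3009*y + 1.0404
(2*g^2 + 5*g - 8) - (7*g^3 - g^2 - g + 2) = -7*g^3 + 3*g^2 + 6*g - 10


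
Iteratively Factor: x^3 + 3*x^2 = (x)*(x^2 + 3*x) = x*(x + 3)*(x)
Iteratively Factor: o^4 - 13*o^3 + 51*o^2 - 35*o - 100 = (o + 1)*(o^3 - 14*o^2 + 65*o - 100) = (o - 5)*(o + 1)*(o^2 - 9*o + 20) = (o - 5)*(o - 4)*(o + 1)*(o - 5)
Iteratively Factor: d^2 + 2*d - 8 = (d - 2)*(d + 4)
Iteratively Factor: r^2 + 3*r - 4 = (r - 1)*(r + 4)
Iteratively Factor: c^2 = (c)*(c)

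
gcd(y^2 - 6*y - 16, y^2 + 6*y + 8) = y + 2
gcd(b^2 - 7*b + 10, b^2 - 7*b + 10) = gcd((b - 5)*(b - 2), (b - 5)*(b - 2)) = b^2 - 7*b + 10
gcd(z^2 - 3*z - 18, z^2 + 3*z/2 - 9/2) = z + 3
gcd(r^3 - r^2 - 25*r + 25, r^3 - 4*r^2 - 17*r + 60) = r - 5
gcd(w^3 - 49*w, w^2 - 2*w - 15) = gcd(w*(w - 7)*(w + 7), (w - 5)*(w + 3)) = 1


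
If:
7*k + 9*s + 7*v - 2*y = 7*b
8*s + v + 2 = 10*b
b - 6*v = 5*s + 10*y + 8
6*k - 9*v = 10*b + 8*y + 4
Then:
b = -1492*y/5 - 2341/10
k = -308*y/5 - 242/5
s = -2046*y/5 - 3213/10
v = 1448*y/5 + 1137/5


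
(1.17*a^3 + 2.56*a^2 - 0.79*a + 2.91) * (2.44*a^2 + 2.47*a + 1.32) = 2.8548*a^5 + 9.1363*a^4 + 5.94*a^3 + 8.5283*a^2 + 6.1449*a + 3.8412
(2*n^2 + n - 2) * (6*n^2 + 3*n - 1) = 12*n^4 + 12*n^3 - 11*n^2 - 7*n + 2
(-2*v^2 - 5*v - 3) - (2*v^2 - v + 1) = -4*v^2 - 4*v - 4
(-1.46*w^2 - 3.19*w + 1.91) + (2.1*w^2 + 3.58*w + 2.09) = 0.64*w^2 + 0.39*w + 4.0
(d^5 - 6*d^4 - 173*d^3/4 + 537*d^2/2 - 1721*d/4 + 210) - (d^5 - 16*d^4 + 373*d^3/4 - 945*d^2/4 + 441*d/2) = 10*d^4 - 273*d^3/2 + 2019*d^2/4 - 2603*d/4 + 210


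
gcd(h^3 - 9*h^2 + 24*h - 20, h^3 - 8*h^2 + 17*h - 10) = h^2 - 7*h + 10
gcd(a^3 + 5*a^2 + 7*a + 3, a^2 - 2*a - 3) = a + 1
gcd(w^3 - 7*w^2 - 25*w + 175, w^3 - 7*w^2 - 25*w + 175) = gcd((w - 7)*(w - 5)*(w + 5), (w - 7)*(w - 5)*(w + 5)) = w^3 - 7*w^2 - 25*w + 175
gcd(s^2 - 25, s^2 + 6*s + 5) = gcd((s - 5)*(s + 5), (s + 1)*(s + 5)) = s + 5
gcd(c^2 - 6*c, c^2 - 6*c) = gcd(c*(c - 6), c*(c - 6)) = c^2 - 6*c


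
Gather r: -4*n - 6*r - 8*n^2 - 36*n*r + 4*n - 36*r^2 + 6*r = -8*n^2 - 36*n*r - 36*r^2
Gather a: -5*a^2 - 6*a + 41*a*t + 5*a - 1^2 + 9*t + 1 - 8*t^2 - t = -5*a^2 + a*(41*t - 1) - 8*t^2 + 8*t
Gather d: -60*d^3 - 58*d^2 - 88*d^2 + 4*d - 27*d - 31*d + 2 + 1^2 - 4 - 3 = -60*d^3 - 146*d^2 - 54*d - 4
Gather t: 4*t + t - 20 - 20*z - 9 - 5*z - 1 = 5*t - 25*z - 30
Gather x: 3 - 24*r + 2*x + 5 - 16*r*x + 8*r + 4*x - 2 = -16*r + x*(6 - 16*r) + 6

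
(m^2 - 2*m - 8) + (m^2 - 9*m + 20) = 2*m^2 - 11*m + 12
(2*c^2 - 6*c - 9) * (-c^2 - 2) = -2*c^4 + 6*c^3 + 5*c^2 + 12*c + 18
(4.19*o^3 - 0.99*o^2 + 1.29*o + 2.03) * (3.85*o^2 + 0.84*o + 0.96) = 16.1315*o^5 - 0.2919*o^4 + 8.1573*o^3 + 7.9487*o^2 + 2.9436*o + 1.9488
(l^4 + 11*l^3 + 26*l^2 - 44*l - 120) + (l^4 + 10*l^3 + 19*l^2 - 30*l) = 2*l^4 + 21*l^3 + 45*l^2 - 74*l - 120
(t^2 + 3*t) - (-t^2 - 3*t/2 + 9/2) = 2*t^2 + 9*t/2 - 9/2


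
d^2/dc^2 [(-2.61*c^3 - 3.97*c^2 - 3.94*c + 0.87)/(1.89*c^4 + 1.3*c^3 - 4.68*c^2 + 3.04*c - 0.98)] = (-18.646362*c^9 - 85.0874219999998*c^8 - 365.93046*c^7 + 1.80151599999988*c^6 + 452.863524*c^5 + 36.5368560000002*c^4 - 560.170136*c^3 + 249.964536*c^2 + 25.766928*c - 23.001624)/(6.751269*c^12 + 13.93119*c^11 - 40.569984*c^10 - 34.218008*c^9 + 134.772714*c^8 - 74.951448*c^7 - 114.034344*c^6 + 237.78192*c^5 - 211.937412*c^4 + 115.49596*c^3 - 40.65432*c^2 + 8.758848*c - 0.941192)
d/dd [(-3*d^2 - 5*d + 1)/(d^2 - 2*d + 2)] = (11*d^2 - 14*d - 8)/(d^4 - 4*d^3 + 8*d^2 - 8*d + 4)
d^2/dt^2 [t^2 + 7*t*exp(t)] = 7*t*exp(t) + 14*exp(t) + 2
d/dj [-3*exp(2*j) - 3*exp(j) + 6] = (-6*exp(j) - 3)*exp(j)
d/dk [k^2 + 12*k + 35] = 2*k + 12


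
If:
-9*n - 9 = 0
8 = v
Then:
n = -1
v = 8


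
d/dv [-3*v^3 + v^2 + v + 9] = -9*v^2 + 2*v + 1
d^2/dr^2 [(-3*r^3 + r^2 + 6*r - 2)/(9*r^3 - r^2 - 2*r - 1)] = 2*(54*r^6 + 1296*r^5 - 1242*r^4 + 310*r^3 + 405*r^2 - 93*r - 17)/(729*r^9 - 243*r^8 - 459*r^7 - 136*r^6 + 156*r^5 + 93*r^4 + 7*r^3 - 15*r^2 - 6*r - 1)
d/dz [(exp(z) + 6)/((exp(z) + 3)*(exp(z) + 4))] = (-exp(2*z) - 12*exp(z) - 30)*exp(z)/(exp(4*z) + 14*exp(3*z) + 73*exp(2*z) + 168*exp(z) + 144)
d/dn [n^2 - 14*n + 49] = 2*n - 14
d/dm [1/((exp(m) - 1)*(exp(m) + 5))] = 2*(-exp(m) - 2)*exp(m)/(exp(4*m) + 8*exp(3*m) + 6*exp(2*m) - 40*exp(m) + 25)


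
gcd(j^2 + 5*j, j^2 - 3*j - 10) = 1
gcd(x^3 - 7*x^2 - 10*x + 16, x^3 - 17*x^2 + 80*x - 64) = x^2 - 9*x + 8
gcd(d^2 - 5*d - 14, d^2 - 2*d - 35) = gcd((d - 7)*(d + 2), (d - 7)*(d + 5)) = d - 7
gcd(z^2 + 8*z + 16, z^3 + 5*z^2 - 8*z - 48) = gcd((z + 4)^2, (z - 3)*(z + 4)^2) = z^2 + 8*z + 16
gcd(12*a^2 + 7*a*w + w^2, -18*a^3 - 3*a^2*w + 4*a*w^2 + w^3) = 3*a + w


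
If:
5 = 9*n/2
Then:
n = 10/9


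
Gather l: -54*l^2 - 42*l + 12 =-54*l^2 - 42*l + 12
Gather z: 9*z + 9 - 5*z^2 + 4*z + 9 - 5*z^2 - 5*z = -10*z^2 + 8*z + 18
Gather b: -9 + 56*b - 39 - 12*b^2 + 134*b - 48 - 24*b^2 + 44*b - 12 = -36*b^2 + 234*b - 108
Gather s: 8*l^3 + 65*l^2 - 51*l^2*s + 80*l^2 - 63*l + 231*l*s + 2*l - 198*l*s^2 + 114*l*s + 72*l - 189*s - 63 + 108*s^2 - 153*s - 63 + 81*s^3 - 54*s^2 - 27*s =8*l^3 + 145*l^2 + 11*l + 81*s^3 + s^2*(54 - 198*l) + s*(-51*l^2 + 345*l - 369) - 126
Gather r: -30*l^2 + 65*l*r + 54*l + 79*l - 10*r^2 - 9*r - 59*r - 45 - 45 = -30*l^2 + 133*l - 10*r^2 + r*(65*l - 68) - 90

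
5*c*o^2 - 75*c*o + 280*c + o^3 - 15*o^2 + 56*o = (5*c + o)*(o - 8)*(o - 7)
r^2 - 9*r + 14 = (r - 7)*(r - 2)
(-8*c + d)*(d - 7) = -8*c*d + 56*c + d^2 - 7*d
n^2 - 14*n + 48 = (n - 8)*(n - 6)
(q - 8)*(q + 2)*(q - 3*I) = q^3 - 6*q^2 - 3*I*q^2 - 16*q + 18*I*q + 48*I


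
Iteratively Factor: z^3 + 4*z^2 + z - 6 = (z + 2)*(z^2 + 2*z - 3) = (z - 1)*(z + 2)*(z + 3)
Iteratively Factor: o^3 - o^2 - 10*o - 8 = (o + 2)*(o^2 - 3*o - 4) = (o + 1)*(o + 2)*(o - 4)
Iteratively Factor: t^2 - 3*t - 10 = (t + 2)*(t - 5)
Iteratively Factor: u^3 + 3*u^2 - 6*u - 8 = (u + 4)*(u^2 - u - 2) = (u + 1)*(u + 4)*(u - 2)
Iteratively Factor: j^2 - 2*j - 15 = (j - 5)*(j + 3)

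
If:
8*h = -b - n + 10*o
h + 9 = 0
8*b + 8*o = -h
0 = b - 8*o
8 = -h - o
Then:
No Solution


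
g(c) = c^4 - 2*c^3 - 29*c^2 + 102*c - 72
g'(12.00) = 5454.00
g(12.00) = 14256.00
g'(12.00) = 5454.00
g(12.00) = 14256.00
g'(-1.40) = 160.46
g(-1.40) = -262.31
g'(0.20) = 90.19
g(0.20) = -52.77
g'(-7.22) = -1297.48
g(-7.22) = 1149.94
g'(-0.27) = 117.14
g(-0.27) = -101.61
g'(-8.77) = -2548.92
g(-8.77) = 4067.63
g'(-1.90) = 163.10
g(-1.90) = -343.74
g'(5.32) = 225.90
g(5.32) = 149.76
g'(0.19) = 90.79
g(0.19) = -53.68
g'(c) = 4*c^3 - 6*c^2 - 58*c + 102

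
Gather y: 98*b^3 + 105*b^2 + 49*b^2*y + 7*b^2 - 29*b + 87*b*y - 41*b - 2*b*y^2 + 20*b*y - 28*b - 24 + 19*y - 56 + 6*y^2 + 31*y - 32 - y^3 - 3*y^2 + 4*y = 98*b^3 + 112*b^2 - 98*b - y^3 + y^2*(3 - 2*b) + y*(49*b^2 + 107*b + 54) - 112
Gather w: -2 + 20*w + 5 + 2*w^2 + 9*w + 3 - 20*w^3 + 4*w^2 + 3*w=-20*w^3 + 6*w^2 + 32*w + 6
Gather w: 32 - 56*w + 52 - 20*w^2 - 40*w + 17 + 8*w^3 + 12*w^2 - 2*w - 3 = 8*w^3 - 8*w^2 - 98*w + 98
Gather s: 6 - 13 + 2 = -5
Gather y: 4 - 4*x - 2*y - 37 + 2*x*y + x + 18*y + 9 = -3*x + y*(2*x + 16) - 24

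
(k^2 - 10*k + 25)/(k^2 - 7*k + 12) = (k^2 - 10*k + 25)/(k^2 - 7*k + 12)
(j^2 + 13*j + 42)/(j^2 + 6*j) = (j + 7)/j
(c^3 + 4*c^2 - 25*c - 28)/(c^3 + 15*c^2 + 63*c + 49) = (c - 4)/(c + 7)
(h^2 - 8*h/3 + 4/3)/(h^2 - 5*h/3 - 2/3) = (3*h - 2)/(3*h + 1)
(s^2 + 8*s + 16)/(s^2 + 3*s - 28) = (s^2 + 8*s + 16)/(s^2 + 3*s - 28)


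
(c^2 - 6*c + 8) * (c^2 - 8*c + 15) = c^4 - 14*c^3 + 71*c^2 - 154*c + 120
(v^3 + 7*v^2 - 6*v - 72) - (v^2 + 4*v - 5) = v^3 + 6*v^2 - 10*v - 67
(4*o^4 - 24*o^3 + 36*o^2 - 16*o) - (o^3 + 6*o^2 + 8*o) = 4*o^4 - 25*o^3 + 30*o^2 - 24*o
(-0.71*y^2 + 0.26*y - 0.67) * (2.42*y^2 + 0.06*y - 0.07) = -1.7182*y^4 + 0.5866*y^3 - 1.5561*y^2 - 0.0584*y + 0.0469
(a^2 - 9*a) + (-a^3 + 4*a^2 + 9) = -a^3 + 5*a^2 - 9*a + 9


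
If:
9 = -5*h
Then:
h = -9/5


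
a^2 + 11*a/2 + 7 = (a + 2)*(a + 7/2)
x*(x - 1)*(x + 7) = x^3 + 6*x^2 - 7*x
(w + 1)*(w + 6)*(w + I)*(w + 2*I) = w^4 + 7*w^3 + 3*I*w^3 + 4*w^2 + 21*I*w^2 - 14*w + 18*I*w - 12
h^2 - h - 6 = (h - 3)*(h + 2)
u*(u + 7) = u^2 + 7*u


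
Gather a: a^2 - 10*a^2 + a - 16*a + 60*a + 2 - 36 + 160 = -9*a^2 + 45*a + 126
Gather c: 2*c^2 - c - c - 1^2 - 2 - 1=2*c^2 - 2*c - 4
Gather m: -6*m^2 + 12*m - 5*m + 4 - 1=-6*m^2 + 7*m + 3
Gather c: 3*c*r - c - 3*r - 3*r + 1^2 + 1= c*(3*r - 1) - 6*r + 2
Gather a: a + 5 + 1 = a + 6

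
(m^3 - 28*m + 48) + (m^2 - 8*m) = m^3 + m^2 - 36*m + 48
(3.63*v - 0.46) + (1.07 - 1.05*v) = 2.58*v + 0.61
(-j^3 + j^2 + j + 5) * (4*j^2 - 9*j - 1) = -4*j^5 + 13*j^4 - 4*j^3 + 10*j^2 - 46*j - 5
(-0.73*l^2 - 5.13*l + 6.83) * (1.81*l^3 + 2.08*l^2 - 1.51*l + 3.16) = -1.3213*l^5 - 10.8037*l^4 + 2.7942*l^3 + 19.6459*l^2 - 26.5241*l + 21.5828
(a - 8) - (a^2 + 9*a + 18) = -a^2 - 8*a - 26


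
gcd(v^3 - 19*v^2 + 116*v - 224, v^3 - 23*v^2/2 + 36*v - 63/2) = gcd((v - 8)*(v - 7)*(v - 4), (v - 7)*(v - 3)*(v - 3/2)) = v - 7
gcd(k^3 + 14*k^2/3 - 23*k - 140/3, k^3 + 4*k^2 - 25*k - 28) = k^2 + 3*k - 28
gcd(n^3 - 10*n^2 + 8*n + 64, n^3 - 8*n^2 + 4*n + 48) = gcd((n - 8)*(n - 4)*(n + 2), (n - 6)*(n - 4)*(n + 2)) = n^2 - 2*n - 8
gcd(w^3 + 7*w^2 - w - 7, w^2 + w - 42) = w + 7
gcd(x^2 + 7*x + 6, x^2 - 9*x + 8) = 1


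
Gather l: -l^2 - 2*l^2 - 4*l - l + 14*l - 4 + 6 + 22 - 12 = -3*l^2 + 9*l + 12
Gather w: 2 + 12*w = 12*w + 2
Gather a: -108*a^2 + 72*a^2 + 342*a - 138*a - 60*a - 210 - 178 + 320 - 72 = -36*a^2 + 144*a - 140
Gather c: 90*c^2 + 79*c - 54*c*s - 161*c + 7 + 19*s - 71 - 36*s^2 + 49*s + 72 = 90*c^2 + c*(-54*s - 82) - 36*s^2 + 68*s + 8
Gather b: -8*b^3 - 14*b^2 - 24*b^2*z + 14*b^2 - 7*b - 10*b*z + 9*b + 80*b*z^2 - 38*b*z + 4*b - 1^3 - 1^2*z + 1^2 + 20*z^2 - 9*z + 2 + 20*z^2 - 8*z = -8*b^3 - 24*b^2*z + b*(80*z^2 - 48*z + 6) + 40*z^2 - 18*z + 2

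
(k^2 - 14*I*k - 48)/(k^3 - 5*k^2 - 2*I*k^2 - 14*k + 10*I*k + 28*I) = (k^2 - 14*I*k - 48)/(k^3 + k^2*(-5 - 2*I) + k*(-14 + 10*I) + 28*I)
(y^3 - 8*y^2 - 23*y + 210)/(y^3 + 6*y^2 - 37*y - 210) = (y - 7)/(y + 7)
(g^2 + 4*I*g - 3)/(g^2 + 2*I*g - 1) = (g + 3*I)/(g + I)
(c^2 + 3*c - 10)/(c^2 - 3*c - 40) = (c - 2)/(c - 8)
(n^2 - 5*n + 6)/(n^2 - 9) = (n - 2)/(n + 3)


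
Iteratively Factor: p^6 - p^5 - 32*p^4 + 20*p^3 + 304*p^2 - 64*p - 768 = (p - 4)*(p^5 + 3*p^4 - 20*p^3 - 60*p^2 + 64*p + 192) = (p - 4)*(p + 2)*(p^4 + p^3 - 22*p^2 - 16*p + 96) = (p - 4)*(p - 2)*(p + 2)*(p^3 + 3*p^2 - 16*p - 48) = (p - 4)*(p - 2)*(p + 2)*(p + 3)*(p^2 - 16) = (p - 4)^2*(p - 2)*(p + 2)*(p + 3)*(p + 4)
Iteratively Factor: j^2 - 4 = (j - 2)*(j + 2)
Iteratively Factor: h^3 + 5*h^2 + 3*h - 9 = (h - 1)*(h^2 + 6*h + 9) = (h - 1)*(h + 3)*(h + 3)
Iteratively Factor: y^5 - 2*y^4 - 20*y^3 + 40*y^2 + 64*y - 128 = (y + 4)*(y^4 - 6*y^3 + 4*y^2 + 24*y - 32) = (y - 2)*(y + 4)*(y^3 - 4*y^2 - 4*y + 16) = (y - 2)*(y + 2)*(y + 4)*(y^2 - 6*y + 8) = (y - 4)*(y - 2)*(y + 2)*(y + 4)*(y - 2)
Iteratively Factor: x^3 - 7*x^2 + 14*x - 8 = (x - 1)*(x^2 - 6*x + 8) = (x - 2)*(x - 1)*(x - 4)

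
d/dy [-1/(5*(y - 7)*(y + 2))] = (2*y - 5)/(5*(y - 7)^2*(y + 2)^2)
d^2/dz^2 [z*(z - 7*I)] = 2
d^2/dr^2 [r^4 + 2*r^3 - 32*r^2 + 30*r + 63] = 12*r^2 + 12*r - 64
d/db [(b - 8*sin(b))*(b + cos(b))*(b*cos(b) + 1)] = -(b - 8*sin(b))*(b + cos(b))*(b*sin(b) - cos(b)) - (b - 8*sin(b))*(b*cos(b) + 1)*(sin(b) - 1) - (b + cos(b))*(b*cos(b) + 1)*(8*cos(b) - 1)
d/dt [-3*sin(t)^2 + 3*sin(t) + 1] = -3*sin(2*t) + 3*cos(t)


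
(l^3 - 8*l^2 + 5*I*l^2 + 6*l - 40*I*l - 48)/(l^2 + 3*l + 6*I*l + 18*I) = (l^2 - l*(8 + I) + 8*I)/(l + 3)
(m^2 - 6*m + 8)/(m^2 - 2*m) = (m - 4)/m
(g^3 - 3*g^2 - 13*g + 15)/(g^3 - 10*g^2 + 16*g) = (g^3 - 3*g^2 - 13*g + 15)/(g*(g^2 - 10*g + 16))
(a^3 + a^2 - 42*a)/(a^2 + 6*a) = (a^2 + a - 42)/(a + 6)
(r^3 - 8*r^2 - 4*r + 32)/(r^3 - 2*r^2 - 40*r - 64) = (r - 2)/(r + 4)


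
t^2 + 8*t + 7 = (t + 1)*(t + 7)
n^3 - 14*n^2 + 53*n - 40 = (n - 8)*(n - 5)*(n - 1)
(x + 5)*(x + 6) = x^2 + 11*x + 30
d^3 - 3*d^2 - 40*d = d*(d - 8)*(d + 5)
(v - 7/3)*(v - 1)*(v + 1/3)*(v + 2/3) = v^4 - 7*v^3/3 - 7*v^2/9 + 43*v/27 + 14/27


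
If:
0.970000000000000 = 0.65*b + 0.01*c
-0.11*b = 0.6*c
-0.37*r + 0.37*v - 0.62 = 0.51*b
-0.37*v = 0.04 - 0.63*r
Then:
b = 1.50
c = -0.27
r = 5.47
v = 9.21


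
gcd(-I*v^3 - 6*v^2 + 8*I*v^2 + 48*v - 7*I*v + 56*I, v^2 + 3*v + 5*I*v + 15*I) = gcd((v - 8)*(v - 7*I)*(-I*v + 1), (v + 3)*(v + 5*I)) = 1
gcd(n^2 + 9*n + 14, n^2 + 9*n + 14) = n^2 + 9*n + 14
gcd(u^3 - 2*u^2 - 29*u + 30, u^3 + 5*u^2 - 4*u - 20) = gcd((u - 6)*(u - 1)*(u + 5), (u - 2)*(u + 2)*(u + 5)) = u + 5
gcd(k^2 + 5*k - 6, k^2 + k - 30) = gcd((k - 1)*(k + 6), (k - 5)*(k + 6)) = k + 6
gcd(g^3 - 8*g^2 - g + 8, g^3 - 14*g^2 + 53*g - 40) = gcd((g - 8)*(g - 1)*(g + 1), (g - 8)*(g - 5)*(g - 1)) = g^2 - 9*g + 8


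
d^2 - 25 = (d - 5)*(d + 5)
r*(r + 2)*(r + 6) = r^3 + 8*r^2 + 12*r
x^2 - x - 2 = (x - 2)*(x + 1)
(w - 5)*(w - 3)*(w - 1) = w^3 - 9*w^2 + 23*w - 15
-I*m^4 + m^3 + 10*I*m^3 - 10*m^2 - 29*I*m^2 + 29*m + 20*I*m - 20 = (m - 5)*(m - 4)*(m + I)*(-I*m + I)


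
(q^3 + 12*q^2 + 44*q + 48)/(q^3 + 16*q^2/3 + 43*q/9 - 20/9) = 9*(q^2 + 8*q + 12)/(9*q^2 + 12*q - 5)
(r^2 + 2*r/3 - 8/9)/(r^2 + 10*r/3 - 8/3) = (r + 4/3)/(r + 4)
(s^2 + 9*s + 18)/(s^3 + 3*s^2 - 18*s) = (s + 3)/(s*(s - 3))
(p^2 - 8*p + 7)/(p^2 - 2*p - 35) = (p - 1)/(p + 5)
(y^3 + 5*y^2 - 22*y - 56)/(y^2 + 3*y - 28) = y + 2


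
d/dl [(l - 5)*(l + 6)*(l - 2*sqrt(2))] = 3*l^2 - 4*sqrt(2)*l + 2*l - 30 - 2*sqrt(2)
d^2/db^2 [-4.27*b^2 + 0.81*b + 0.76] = -8.54000000000000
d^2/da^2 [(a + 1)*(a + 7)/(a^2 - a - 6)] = 2*(9*a^3 + 39*a^2 + 123*a + 37)/(a^6 - 3*a^5 - 15*a^4 + 35*a^3 + 90*a^2 - 108*a - 216)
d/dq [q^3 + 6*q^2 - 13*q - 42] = 3*q^2 + 12*q - 13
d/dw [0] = 0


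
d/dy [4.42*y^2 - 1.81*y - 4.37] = 8.84*y - 1.81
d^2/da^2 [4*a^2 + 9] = 8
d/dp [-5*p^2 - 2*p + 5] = -10*p - 2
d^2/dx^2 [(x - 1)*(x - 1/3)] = 2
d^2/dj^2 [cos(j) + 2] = -cos(j)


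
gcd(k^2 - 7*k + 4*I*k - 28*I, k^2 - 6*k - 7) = k - 7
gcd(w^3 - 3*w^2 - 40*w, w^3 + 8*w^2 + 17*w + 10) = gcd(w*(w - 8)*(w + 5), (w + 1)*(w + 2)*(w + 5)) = w + 5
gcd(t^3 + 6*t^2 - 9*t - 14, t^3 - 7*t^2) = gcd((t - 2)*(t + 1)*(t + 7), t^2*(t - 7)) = 1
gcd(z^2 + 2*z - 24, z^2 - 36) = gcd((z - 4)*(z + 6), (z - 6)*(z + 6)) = z + 6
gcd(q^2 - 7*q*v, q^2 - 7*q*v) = q^2 - 7*q*v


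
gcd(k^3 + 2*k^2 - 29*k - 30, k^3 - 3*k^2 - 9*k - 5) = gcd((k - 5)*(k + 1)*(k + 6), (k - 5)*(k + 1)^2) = k^2 - 4*k - 5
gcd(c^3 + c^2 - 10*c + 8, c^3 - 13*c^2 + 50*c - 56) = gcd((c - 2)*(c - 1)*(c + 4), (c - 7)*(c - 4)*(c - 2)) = c - 2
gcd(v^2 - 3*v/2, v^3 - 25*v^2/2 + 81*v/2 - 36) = v - 3/2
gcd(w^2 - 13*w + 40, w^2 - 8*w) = w - 8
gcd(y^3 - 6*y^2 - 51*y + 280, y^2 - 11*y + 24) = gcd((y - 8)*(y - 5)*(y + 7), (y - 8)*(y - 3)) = y - 8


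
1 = 1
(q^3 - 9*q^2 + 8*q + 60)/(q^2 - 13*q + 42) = (q^2 - 3*q - 10)/(q - 7)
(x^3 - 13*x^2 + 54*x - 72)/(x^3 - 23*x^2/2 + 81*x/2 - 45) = 2*(x - 4)/(2*x - 5)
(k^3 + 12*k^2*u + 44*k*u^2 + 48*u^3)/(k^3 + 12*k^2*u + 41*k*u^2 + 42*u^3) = (k^2 + 10*k*u + 24*u^2)/(k^2 + 10*k*u + 21*u^2)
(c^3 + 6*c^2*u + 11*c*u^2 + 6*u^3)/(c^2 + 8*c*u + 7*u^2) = (c^2 + 5*c*u + 6*u^2)/(c + 7*u)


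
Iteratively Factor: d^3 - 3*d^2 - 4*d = (d)*(d^2 - 3*d - 4) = d*(d - 4)*(d + 1)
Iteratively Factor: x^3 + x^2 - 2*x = (x)*(x^2 + x - 2) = x*(x - 1)*(x + 2)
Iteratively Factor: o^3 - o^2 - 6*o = (o)*(o^2 - o - 6) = o*(o - 3)*(o + 2)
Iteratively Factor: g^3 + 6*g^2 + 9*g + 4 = (g + 1)*(g^2 + 5*g + 4) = (g + 1)*(g + 4)*(g + 1)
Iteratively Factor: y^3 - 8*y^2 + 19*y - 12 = (y - 3)*(y^2 - 5*y + 4) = (y - 4)*(y - 3)*(y - 1)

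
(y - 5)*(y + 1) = y^2 - 4*y - 5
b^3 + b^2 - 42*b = b*(b - 6)*(b + 7)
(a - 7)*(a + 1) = a^2 - 6*a - 7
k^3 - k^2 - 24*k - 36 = (k - 6)*(k + 2)*(k + 3)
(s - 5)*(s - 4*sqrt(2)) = s^2 - 4*sqrt(2)*s - 5*s + 20*sqrt(2)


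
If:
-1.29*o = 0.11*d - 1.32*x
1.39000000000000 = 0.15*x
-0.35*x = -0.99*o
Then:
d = 72.78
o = 3.28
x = 9.27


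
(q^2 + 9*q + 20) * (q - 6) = q^3 + 3*q^2 - 34*q - 120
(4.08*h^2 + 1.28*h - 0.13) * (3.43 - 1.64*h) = -6.6912*h^3 + 11.8952*h^2 + 4.6036*h - 0.4459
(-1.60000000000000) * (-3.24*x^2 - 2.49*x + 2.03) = 5.184*x^2 + 3.984*x - 3.248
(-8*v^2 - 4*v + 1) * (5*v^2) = -40*v^4 - 20*v^3 + 5*v^2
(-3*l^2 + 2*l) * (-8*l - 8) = 24*l^3 + 8*l^2 - 16*l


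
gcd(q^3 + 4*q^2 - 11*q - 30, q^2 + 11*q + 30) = q + 5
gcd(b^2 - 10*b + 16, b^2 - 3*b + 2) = b - 2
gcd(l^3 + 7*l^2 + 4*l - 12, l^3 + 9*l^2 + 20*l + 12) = l^2 + 8*l + 12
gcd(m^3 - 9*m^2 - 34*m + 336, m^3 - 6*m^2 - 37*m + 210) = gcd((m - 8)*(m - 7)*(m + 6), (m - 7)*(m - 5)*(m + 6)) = m^2 - m - 42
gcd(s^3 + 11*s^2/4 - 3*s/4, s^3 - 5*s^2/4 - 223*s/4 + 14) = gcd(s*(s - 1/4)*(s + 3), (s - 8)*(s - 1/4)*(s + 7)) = s - 1/4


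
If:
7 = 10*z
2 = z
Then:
No Solution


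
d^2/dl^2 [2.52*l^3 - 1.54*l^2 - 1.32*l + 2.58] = 15.12*l - 3.08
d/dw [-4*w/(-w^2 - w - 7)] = 4*(7 - w^2)/(w^4 + 2*w^3 + 15*w^2 + 14*w + 49)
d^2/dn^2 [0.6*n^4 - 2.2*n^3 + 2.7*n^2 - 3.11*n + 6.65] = 7.2*n^2 - 13.2*n + 5.4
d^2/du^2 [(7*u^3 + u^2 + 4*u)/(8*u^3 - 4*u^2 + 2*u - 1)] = 2*(288*u^6 + 432*u^5 - 96*u^4 + 64*u^3 + 138*u^2 - 27*u + 9)/(512*u^9 - 768*u^8 + 768*u^7 - 640*u^6 + 384*u^5 - 192*u^4 + 80*u^3 - 24*u^2 + 6*u - 1)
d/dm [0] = 0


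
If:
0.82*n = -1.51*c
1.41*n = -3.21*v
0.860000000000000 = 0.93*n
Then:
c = -0.50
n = 0.92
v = -0.41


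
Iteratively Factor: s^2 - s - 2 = (s - 2)*(s + 1)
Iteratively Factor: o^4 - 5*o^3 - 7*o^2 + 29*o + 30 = (o - 3)*(o^3 - 2*o^2 - 13*o - 10) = (o - 3)*(o + 1)*(o^2 - 3*o - 10) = (o - 5)*(o - 3)*(o + 1)*(o + 2)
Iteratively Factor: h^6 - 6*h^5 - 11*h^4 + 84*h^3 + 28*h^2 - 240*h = (h)*(h^5 - 6*h^4 - 11*h^3 + 84*h^2 + 28*h - 240) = h*(h - 4)*(h^4 - 2*h^3 - 19*h^2 + 8*h + 60) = h*(h - 5)*(h - 4)*(h^3 + 3*h^2 - 4*h - 12) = h*(h - 5)*(h - 4)*(h + 3)*(h^2 - 4) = h*(h - 5)*(h - 4)*(h - 2)*(h + 3)*(h + 2)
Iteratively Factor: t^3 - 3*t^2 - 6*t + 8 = (t - 1)*(t^2 - 2*t - 8) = (t - 4)*(t - 1)*(t + 2)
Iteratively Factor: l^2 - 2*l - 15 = (l - 5)*(l + 3)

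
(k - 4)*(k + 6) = k^2 + 2*k - 24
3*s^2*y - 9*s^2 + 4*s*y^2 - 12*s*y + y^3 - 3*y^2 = (s + y)*(3*s + y)*(y - 3)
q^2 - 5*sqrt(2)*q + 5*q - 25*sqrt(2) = (q + 5)*(q - 5*sqrt(2))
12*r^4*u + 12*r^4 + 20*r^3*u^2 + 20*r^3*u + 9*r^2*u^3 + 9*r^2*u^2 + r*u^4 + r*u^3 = (r + u)*(2*r + u)*(6*r + u)*(r*u + r)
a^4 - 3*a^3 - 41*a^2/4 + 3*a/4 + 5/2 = (a - 5)*(a - 1/2)*(a + 1/2)*(a + 2)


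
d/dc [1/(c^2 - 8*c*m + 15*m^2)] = 2*(-c + 4*m)/(c^2 - 8*c*m + 15*m^2)^2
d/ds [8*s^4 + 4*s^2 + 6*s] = 32*s^3 + 8*s + 6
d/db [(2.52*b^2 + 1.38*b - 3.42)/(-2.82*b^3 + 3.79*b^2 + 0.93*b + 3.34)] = (7.1064*b^4 + 7.7832*b^3 - 31.8198*b^2 + 42.7572*b + 7.7898)/(7.9524*b^6 - 21.3756*b^5 + 9.1189*b^4 - 11.7882*b^3 + 26.1821*b^2 + 6.2124*b + 11.1556)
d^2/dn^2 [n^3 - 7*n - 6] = 6*n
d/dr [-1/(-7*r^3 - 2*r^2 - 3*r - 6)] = (-21*r^2 - 4*r - 3)/(7*r^3 + 2*r^2 + 3*r + 6)^2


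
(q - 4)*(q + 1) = q^2 - 3*q - 4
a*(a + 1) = a^2 + a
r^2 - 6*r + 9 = (r - 3)^2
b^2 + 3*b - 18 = (b - 3)*(b + 6)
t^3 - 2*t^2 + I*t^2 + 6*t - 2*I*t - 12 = (t - 2)*(t - 2*I)*(t + 3*I)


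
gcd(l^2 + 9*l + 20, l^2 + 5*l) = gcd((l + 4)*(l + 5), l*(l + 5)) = l + 5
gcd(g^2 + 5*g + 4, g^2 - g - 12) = 1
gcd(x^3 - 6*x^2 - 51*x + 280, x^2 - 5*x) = x - 5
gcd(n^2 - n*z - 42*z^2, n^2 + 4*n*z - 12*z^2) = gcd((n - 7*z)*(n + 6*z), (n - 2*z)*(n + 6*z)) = n + 6*z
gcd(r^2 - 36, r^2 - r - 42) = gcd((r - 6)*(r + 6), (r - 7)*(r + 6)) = r + 6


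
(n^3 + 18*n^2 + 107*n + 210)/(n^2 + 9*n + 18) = (n^2 + 12*n + 35)/(n + 3)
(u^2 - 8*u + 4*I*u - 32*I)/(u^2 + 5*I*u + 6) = (u^2 + 4*u*(-2 + I) - 32*I)/(u^2 + 5*I*u + 6)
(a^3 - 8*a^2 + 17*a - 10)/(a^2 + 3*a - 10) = (a^2 - 6*a + 5)/(a + 5)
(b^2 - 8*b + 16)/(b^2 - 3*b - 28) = (-b^2 + 8*b - 16)/(-b^2 + 3*b + 28)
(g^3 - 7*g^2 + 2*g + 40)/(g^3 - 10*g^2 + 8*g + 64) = (g - 5)/(g - 8)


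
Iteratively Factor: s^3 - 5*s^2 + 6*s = (s)*(s^2 - 5*s + 6) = s*(s - 3)*(s - 2)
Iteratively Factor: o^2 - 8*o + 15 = (o - 3)*(o - 5)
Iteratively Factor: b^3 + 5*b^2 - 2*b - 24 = (b - 2)*(b^2 + 7*b + 12) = (b - 2)*(b + 3)*(b + 4)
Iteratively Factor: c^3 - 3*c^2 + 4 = (c - 2)*(c^2 - c - 2) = (c - 2)^2*(c + 1)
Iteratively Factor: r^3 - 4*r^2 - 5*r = (r + 1)*(r^2 - 5*r) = (r - 5)*(r + 1)*(r)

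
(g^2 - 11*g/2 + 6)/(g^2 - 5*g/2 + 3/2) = (g - 4)/(g - 1)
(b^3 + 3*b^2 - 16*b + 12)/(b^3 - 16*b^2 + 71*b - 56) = (b^2 + 4*b - 12)/(b^2 - 15*b + 56)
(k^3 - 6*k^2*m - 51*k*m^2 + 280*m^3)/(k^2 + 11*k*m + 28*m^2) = (k^2 - 13*k*m + 40*m^2)/(k + 4*m)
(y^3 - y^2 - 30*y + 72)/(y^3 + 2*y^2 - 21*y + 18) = (y - 4)/(y - 1)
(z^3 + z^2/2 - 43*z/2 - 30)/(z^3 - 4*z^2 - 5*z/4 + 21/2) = 2*(z^2 - z - 20)/(2*z^2 - 11*z + 14)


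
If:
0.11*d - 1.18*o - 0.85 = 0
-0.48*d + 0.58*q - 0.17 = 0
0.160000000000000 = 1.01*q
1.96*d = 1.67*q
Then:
No Solution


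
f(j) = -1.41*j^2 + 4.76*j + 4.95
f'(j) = 4.76 - 2.82*j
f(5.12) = -7.64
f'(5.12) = -9.68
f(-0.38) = 2.94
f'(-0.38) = 5.83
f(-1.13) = -2.23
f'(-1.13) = 7.95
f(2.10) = 8.73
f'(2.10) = -1.16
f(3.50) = 4.34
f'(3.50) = -5.11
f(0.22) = 5.93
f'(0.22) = 4.14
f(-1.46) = -5.01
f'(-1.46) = 8.88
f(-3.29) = -25.97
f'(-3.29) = 14.04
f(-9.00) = -152.10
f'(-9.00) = 30.14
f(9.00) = -66.42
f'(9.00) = -20.62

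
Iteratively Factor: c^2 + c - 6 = (c - 2)*(c + 3)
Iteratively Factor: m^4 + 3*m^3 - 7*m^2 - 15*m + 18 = (m - 1)*(m^3 + 4*m^2 - 3*m - 18) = (m - 2)*(m - 1)*(m^2 + 6*m + 9) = (m - 2)*(m - 1)*(m + 3)*(m + 3)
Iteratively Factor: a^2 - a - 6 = (a - 3)*(a + 2)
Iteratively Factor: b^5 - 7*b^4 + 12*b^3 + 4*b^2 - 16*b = (b - 2)*(b^4 - 5*b^3 + 2*b^2 + 8*b) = (b - 2)^2*(b^3 - 3*b^2 - 4*b) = b*(b - 2)^2*(b^2 - 3*b - 4) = b*(b - 4)*(b - 2)^2*(b + 1)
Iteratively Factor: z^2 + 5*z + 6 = (z + 3)*(z + 2)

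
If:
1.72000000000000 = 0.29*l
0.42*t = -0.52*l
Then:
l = 5.93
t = -7.34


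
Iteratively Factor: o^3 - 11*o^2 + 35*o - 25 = (o - 5)*(o^2 - 6*o + 5) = (o - 5)^2*(o - 1)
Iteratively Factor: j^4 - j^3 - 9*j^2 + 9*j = (j - 3)*(j^3 + 2*j^2 - 3*j) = j*(j - 3)*(j^2 + 2*j - 3) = j*(j - 3)*(j - 1)*(j + 3)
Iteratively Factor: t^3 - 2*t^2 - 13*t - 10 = (t - 5)*(t^2 + 3*t + 2) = (t - 5)*(t + 1)*(t + 2)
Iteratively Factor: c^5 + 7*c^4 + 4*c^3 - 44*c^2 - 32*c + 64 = (c - 1)*(c^4 + 8*c^3 + 12*c^2 - 32*c - 64) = (c - 1)*(c + 2)*(c^3 + 6*c^2 - 32) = (c - 1)*(c + 2)*(c + 4)*(c^2 + 2*c - 8) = (c - 2)*(c - 1)*(c + 2)*(c + 4)*(c + 4)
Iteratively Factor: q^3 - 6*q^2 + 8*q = (q - 2)*(q^2 - 4*q) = q*(q - 2)*(q - 4)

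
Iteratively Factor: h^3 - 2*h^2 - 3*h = (h + 1)*(h^2 - 3*h) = (h - 3)*(h + 1)*(h)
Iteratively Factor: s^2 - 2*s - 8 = (s - 4)*(s + 2)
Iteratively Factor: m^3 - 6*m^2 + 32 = (m - 4)*(m^2 - 2*m - 8) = (m - 4)^2*(m + 2)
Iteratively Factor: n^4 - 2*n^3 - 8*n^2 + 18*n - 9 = (n + 3)*(n^3 - 5*n^2 + 7*n - 3) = (n - 1)*(n + 3)*(n^2 - 4*n + 3) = (n - 1)^2*(n + 3)*(n - 3)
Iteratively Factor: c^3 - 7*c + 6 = (c - 1)*(c^2 + c - 6) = (c - 2)*(c - 1)*(c + 3)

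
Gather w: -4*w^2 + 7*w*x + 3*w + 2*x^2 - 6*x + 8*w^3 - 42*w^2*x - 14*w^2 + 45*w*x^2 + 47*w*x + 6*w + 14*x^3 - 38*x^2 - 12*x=8*w^3 + w^2*(-42*x - 18) + w*(45*x^2 + 54*x + 9) + 14*x^3 - 36*x^2 - 18*x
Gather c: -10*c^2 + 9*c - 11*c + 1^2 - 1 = -10*c^2 - 2*c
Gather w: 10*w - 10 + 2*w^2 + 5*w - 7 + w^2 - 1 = 3*w^2 + 15*w - 18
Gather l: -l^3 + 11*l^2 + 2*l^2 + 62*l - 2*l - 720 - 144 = -l^3 + 13*l^2 + 60*l - 864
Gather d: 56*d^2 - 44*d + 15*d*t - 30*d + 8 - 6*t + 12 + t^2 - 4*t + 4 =56*d^2 + d*(15*t - 74) + t^2 - 10*t + 24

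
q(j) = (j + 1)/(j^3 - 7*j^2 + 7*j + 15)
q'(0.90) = 0.08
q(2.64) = 1.18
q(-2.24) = 0.03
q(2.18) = 0.43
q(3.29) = -2.02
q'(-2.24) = 0.01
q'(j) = (j + 1)*(-3*j^2 + 14*j - 7)/(j^3 - 7*j^2 + 7*j + 15)^2 + 1/(j^3 - 7*j^2 + 7*j + 15)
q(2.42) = 0.67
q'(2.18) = 0.68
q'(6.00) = -0.44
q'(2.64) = 3.77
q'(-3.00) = 0.01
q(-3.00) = 0.02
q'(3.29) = 5.77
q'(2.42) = 1.41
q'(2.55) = 2.39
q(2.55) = 0.91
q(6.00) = 0.33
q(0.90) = 0.12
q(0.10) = 0.07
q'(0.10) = 0.04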